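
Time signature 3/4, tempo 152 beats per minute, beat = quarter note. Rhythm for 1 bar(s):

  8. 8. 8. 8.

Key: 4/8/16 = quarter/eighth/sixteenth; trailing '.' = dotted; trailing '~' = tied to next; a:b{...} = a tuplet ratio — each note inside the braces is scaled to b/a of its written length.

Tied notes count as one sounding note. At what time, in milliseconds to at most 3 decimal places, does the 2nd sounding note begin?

1. 0.0ms @ 0 + 296.053ms (3/4)
2. 296.053ms @ 3/4 + 296.053ms (3/4)
3. 592.105ms @ 3/2 + 296.053ms (3/4)
4. 888.158ms @ 9/4 + 296.053ms (3/4)

note 2 onset = 3/4b = 296.053ms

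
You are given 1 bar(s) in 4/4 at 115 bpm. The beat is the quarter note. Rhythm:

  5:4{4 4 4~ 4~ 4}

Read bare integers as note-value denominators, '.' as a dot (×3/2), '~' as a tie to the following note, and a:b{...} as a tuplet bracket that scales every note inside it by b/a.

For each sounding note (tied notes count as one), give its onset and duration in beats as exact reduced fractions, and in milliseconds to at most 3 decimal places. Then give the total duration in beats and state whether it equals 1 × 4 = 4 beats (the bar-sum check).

1) 0.0ms=0b +417.391ms=4/5b
2) 417.391ms=4/5b +417.391ms=4/5b
3) 834.783ms=8/5b +1252.174ms=12/5b
Σ=4b of 4 (115bpm 4/4) — PASS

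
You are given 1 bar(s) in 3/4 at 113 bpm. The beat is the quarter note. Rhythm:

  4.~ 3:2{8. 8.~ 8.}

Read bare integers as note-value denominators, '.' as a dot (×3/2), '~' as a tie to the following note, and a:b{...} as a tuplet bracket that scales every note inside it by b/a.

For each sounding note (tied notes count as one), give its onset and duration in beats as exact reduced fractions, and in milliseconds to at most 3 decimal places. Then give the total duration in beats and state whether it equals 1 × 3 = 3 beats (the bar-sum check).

1) 0.0ms=0b +1061.947ms=2b
2) 1061.947ms=2b +530.973ms=1b
Σ=3b of 3 (113bpm 3/4) — PASS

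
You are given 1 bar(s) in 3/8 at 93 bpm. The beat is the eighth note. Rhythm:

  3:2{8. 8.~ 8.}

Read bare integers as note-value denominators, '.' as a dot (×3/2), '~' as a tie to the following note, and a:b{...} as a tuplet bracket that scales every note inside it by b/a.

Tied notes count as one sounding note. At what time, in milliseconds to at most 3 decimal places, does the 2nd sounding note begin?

1. 0.0ms @ 0 + 645.161ms (1)
2. 645.161ms @ 1 + 1290.323ms (2)

note 2 onset = 1b = 645.161ms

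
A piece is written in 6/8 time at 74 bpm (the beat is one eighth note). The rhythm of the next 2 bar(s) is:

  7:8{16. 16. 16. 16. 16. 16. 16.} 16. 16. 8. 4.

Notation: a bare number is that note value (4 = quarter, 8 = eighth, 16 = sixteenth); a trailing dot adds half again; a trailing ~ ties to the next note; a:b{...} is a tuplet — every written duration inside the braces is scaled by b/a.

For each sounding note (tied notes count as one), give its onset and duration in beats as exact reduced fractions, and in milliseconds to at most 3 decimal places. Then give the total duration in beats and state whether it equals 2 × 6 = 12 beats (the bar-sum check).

1) 0.0ms=0b +694.981ms=6/7b
2) 694.981ms=6/7b +694.981ms=6/7b
3) 1389.961ms=12/7b +694.981ms=6/7b
4) 2084.942ms=18/7b +694.981ms=6/7b
5) 2779.923ms=24/7b +694.981ms=6/7b
6) 3474.903ms=30/7b +694.981ms=6/7b
7) 4169.884ms=36/7b +694.981ms=6/7b
8) 4864.865ms=6b +608.108ms=3/4b
9) 5472.973ms=27/4b +608.108ms=3/4b
10) 6081.081ms=15/2b +1216.216ms=3/2b
11) 7297.297ms=9b +2432.432ms=3b
Σ=12b of 12 (74bpm 6/8) — PASS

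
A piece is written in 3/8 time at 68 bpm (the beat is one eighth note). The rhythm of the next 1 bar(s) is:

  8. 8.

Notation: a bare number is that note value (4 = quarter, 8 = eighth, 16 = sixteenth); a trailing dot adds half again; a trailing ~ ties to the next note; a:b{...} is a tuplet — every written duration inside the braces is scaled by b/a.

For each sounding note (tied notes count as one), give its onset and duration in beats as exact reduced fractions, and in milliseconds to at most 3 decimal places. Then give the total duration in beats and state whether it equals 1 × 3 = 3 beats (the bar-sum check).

1) 0.0ms=0b +1323.529ms=3/2b
2) 1323.529ms=3/2b +1323.529ms=3/2b
Σ=3b of 3 (68bpm 3/8) — PASS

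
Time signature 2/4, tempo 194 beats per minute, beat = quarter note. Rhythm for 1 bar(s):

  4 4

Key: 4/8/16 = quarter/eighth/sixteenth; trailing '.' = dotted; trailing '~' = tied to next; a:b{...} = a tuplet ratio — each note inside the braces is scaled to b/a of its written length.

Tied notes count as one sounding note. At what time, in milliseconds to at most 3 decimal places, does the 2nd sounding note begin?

note 2 onset = 1b = 309.278ms

1. 0.0ms @ 0 + 309.278ms (1)
2. 309.278ms @ 1 + 309.278ms (1)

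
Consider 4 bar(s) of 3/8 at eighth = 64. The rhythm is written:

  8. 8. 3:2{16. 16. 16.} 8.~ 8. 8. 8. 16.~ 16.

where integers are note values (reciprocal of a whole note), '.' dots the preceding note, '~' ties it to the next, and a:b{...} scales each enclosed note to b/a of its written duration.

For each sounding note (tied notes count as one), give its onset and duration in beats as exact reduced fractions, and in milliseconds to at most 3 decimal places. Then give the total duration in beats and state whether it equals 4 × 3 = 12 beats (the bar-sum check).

1) 0.0ms=0b +1406.25ms=3/2b
2) 1406.25ms=3/2b +1406.25ms=3/2b
3) 2812.5ms=3b +468.75ms=1/2b
4) 3281.25ms=7/2b +468.75ms=1/2b
5) 3750.0ms=4b +468.75ms=1/2b
6) 4218.75ms=9/2b +2812.5ms=3b
7) 7031.25ms=15/2b +1406.25ms=3/2b
8) 8437.5ms=9b +1406.25ms=3/2b
9) 9843.75ms=21/2b +1406.25ms=3/2b
Σ=12b of 12 (64bpm 3/8) — PASS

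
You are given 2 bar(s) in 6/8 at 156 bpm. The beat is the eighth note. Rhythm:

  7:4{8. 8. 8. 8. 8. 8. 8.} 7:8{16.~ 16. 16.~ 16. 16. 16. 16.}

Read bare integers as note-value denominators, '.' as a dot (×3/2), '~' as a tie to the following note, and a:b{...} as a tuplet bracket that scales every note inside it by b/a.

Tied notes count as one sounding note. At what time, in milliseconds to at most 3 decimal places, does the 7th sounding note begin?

1. 0.0ms @ 0 + 329.67ms (6/7)
2. 329.67ms @ 6/7 + 329.67ms (6/7)
3. 659.341ms @ 12/7 + 329.67ms (6/7)
4. 989.011ms @ 18/7 + 329.67ms (6/7)
5. 1318.681ms @ 24/7 + 329.67ms (6/7)
6. 1648.352ms @ 30/7 + 329.67ms (6/7)
7. 1978.022ms @ 36/7 + 329.67ms (6/7)
8. 2307.692ms @ 6 + 659.341ms (12/7)
9. 2967.033ms @ 54/7 + 659.341ms (12/7)
10. 3626.374ms @ 66/7 + 329.67ms (6/7)
11. 3956.044ms @ 72/7 + 329.67ms (6/7)
12. 4285.714ms @ 78/7 + 329.67ms (6/7)

note 7 onset = 36/7b = 1978.022ms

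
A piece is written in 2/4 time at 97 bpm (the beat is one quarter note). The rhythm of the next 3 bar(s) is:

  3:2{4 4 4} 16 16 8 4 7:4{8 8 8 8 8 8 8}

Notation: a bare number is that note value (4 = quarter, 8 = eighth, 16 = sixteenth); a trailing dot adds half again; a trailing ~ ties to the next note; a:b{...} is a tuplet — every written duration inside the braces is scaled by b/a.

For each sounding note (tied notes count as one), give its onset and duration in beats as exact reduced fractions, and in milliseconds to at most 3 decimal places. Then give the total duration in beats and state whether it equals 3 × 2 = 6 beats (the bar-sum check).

1) 0.0ms=0b +412.371ms=2/3b
2) 412.371ms=2/3b +412.371ms=2/3b
3) 824.742ms=4/3b +412.371ms=2/3b
4) 1237.113ms=2b +154.639ms=1/4b
5) 1391.753ms=9/4b +154.639ms=1/4b
6) 1546.392ms=5/2b +309.278ms=1/2b
7) 1855.67ms=3b +618.557ms=1b
8) 2474.227ms=4b +176.73ms=2/7b
9) 2650.957ms=30/7b +176.73ms=2/7b
10) 2827.688ms=32/7b +176.73ms=2/7b
11) 3004.418ms=34/7b +176.73ms=2/7b
12) 3181.149ms=36/7b +176.73ms=2/7b
13) 3357.879ms=38/7b +176.73ms=2/7b
14) 3534.61ms=40/7b +176.73ms=2/7b
Σ=6b of 6 (97bpm 2/4) — PASS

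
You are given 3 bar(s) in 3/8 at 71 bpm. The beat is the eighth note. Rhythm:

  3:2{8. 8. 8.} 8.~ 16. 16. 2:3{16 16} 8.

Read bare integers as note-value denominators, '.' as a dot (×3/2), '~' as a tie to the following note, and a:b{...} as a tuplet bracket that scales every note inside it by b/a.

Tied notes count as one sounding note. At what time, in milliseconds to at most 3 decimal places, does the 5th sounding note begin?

note 5 onset = 21/4b = 4436.62ms

1. 0.0ms @ 0 + 845.07ms (1)
2. 845.07ms @ 1 + 845.07ms (1)
3. 1690.141ms @ 2 + 845.07ms (1)
4. 2535.211ms @ 3 + 1901.408ms (9/4)
5. 4436.62ms @ 21/4 + 633.803ms (3/4)
6. 5070.423ms @ 6 + 633.803ms (3/4)
7. 5704.225ms @ 27/4 + 633.803ms (3/4)
8. 6338.028ms @ 15/2 + 1267.606ms (3/2)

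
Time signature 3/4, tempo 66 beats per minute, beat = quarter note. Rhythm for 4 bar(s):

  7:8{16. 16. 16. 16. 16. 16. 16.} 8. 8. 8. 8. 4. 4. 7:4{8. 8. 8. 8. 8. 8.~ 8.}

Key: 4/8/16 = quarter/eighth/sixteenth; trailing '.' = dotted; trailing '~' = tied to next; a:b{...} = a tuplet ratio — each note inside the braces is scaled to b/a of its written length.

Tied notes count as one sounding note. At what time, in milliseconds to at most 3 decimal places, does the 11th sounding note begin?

note 11 onset = 21/4b = 4772.727ms

1. 0.0ms @ 0 + 389.61ms (3/7)
2. 389.61ms @ 3/7 + 389.61ms (3/7)
3. 779.221ms @ 6/7 + 389.61ms (3/7)
4. 1168.831ms @ 9/7 + 389.61ms (3/7)
5. 1558.442ms @ 12/7 + 389.61ms (3/7)
6. 1948.052ms @ 15/7 + 389.61ms (3/7)
7. 2337.662ms @ 18/7 + 389.61ms (3/7)
8. 2727.273ms @ 3 + 681.818ms (3/4)
9. 3409.091ms @ 15/4 + 681.818ms (3/4)
10. 4090.909ms @ 9/2 + 681.818ms (3/4)
11. 4772.727ms @ 21/4 + 681.818ms (3/4)
12. 5454.545ms @ 6 + 1363.636ms (3/2)
13. 6818.182ms @ 15/2 + 1363.636ms (3/2)
14. 8181.818ms @ 9 + 389.61ms (3/7)
15. 8571.429ms @ 66/7 + 389.61ms (3/7)
16. 8961.039ms @ 69/7 + 389.61ms (3/7)
17. 9350.649ms @ 72/7 + 389.61ms (3/7)
18. 9740.26ms @ 75/7 + 389.61ms (3/7)
19. 10129.87ms @ 78/7 + 779.221ms (6/7)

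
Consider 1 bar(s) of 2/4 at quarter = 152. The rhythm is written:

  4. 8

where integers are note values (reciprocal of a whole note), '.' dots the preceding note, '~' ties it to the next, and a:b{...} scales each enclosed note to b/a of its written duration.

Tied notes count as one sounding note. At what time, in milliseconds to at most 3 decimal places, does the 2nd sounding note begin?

1. 0.0ms @ 0 + 592.105ms (3/2)
2. 592.105ms @ 3/2 + 197.368ms (1/2)

note 2 onset = 3/2b = 592.105ms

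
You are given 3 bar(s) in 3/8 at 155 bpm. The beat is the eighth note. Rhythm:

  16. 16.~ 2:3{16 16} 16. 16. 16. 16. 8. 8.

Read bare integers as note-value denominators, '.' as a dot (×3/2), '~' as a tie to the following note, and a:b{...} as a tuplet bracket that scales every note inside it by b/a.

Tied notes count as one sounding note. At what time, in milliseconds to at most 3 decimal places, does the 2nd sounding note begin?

note 2 onset = 3/4b = 290.323ms

1. 0.0ms @ 0 + 290.323ms (3/4)
2. 290.323ms @ 3/4 + 580.645ms (3/2)
3. 870.968ms @ 9/4 + 290.323ms (3/4)
4. 1161.29ms @ 3 + 290.323ms (3/4)
5. 1451.613ms @ 15/4 + 290.323ms (3/4)
6. 1741.935ms @ 9/2 + 290.323ms (3/4)
7. 2032.258ms @ 21/4 + 290.323ms (3/4)
8. 2322.581ms @ 6 + 580.645ms (3/2)
9. 2903.226ms @ 15/2 + 580.645ms (3/2)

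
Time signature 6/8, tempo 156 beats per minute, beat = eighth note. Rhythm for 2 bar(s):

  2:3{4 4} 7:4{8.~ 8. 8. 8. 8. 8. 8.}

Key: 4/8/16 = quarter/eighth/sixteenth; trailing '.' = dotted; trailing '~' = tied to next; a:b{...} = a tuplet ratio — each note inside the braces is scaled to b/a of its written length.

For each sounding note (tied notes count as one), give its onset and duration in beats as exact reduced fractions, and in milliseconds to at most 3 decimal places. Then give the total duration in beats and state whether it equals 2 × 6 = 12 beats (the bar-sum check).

1) 0.0ms=0b +1153.846ms=3b
2) 1153.846ms=3b +1153.846ms=3b
3) 2307.692ms=6b +659.341ms=12/7b
4) 2967.033ms=54/7b +329.67ms=6/7b
5) 3296.703ms=60/7b +329.67ms=6/7b
6) 3626.374ms=66/7b +329.67ms=6/7b
7) 3956.044ms=72/7b +329.67ms=6/7b
8) 4285.714ms=78/7b +329.67ms=6/7b
Σ=12b of 12 (156bpm 6/8) — PASS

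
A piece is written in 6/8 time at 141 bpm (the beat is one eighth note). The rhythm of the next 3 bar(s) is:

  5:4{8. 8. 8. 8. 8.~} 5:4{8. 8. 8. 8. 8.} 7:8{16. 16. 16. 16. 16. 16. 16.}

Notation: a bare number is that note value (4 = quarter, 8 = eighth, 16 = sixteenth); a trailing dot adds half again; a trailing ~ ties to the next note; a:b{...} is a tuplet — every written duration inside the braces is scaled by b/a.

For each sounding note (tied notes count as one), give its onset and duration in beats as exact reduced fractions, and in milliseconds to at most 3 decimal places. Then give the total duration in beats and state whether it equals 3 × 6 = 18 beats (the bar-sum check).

1) 0.0ms=0b +510.638ms=6/5b
2) 510.638ms=6/5b +510.638ms=6/5b
3) 1021.277ms=12/5b +510.638ms=6/5b
4) 1531.915ms=18/5b +510.638ms=6/5b
5) 2042.553ms=24/5b +1021.277ms=12/5b
6) 3063.83ms=36/5b +510.638ms=6/5b
7) 3574.468ms=42/5b +510.638ms=6/5b
8) 4085.106ms=48/5b +510.638ms=6/5b
9) 4595.745ms=54/5b +510.638ms=6/5b
10) 5106.383ms=12b +364.742ms=6/7b
11) 5471.125ms=90/7b +364.742ms=6/7b
12) 5835.866ms=96/7b +364.742ms=6/7b
13) 6200.608ms=102/7b +364.742ms=6/7b
14) 6565.35ms=108/7b +364.742ms=6/7b
15) 6930.091ms=114/7b +364.742ms=6/7b
16) 7294.833ms=120/7b +364.742ms=6/7b
Σ=18b of 18 (141bpm 6/8) — PASS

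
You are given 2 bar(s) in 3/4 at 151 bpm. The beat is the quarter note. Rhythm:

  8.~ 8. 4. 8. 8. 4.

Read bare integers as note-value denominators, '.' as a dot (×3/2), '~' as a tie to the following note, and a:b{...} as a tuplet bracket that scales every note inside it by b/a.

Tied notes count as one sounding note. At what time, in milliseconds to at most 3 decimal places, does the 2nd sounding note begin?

note 2 onset = 3/2b = 596.026ms

1. 0.0ms @ 0 + 596.026ms (3/2)
2. 596.026ms @ 3/2 + 596.026ms (3/2)
3. 1192.053ms @ 3 + 298.013ms (3/4)
4. 1490.066ms @ 15/4 + 298.013ms (3/4)
5. 1788.079ms @ 9/2 + 596.026ms (3/2)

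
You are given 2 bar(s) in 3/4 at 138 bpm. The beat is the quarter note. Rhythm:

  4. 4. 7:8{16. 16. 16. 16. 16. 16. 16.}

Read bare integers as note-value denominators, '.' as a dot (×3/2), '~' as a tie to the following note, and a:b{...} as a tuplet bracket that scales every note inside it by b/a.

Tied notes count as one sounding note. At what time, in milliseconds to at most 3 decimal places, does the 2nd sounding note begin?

1. 0.0ms @ 0 + 652.174ms (3/2)
2. 652.174ms @ 3/2 + 652.174ms (3/2)
3. 1304.348ms @ 3 + 186.335ms (3/7)
4. 1490.683ms @ 24/7 + 186.335ms (3/7)
5. 1677.019ms @ 27/7 + 186.335ms (3/7)
6. 1863.354ms @ 30/7 + 186.335ms (3/7)
7. 2049.689ms @ 33/7 + 186.335ms (3/7)
8. 2236.025ms @ 36/7 + 186.335ms (3/7)
9. 2422.36ms @ 39/7 + 186.335ms (3/7)

note 2 onset = 3/2b = 652.174ms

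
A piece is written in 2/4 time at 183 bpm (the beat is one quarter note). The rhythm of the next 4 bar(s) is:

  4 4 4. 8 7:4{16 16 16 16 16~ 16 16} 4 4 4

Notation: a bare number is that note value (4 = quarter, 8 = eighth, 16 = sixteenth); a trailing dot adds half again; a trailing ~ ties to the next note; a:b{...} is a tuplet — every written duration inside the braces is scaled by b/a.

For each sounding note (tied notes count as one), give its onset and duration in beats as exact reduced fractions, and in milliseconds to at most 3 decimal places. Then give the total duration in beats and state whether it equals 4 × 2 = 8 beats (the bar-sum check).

1) 0.0ms=0b +327.869ms=1b
2) 327.869ms=1b +327.869ms=1b
3) 655.738ms=2b +491.803ms=3/2b
4) 1147.541ms=7/2b +163.934ms=1/2b
5) 1311.475ms=4b +46.838ms=1/7b
6) 1358.314ms=29/7b +46.838ms=1/7b
7) 1405.152ms=30/7b +46.838ms=1/7b
8) 1451.991ms=31/7b +46.838ms=1/7b
9) 1498.829ms=32/7b +93.677ms=2/7b
10) 1592.506ms=34/7b +46.838ms=1/7b
11) 1639.344ms=5b +327.869ms=1b
12) 1967.213ms=6b +327.869ms=1b
13) 2295.082ms=7b +327.869ms=1b
Σ=8b of 8 (183bpm 2/4) — PASS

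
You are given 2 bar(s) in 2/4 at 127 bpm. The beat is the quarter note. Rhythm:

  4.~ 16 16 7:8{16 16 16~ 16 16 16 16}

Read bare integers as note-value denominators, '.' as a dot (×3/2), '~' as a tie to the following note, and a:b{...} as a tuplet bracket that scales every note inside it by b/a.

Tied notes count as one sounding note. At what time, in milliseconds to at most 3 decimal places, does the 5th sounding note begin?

note 5 onset = 18/7b = 1214.848ms

1. 0.0ms @ 0 + 826.772ms (7/4)
2. 826.772ms @ 7/4 + 118.11ms (1/4)
3. 944.882ms @ 2 + 134.983ms (2/7)
4. 1079.865ms @ 16/7 + 134.983ms (2/7)
5. 1214.848ms @ 18/7 + 269.966ms (4/7)
6. 1484.814ms @ 22/7 + 134.983ms (2/7)
7. 1619.798ms @ 24/7 + 134.983ms (2/7)
8. 1754.781ms @ 26/7 + 134.983ms (2/7)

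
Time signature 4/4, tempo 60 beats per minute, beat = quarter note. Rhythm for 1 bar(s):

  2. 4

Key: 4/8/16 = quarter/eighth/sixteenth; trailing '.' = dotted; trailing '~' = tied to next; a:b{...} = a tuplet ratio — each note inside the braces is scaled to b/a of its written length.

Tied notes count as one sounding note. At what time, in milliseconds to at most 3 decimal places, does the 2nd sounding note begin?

1. 0.0ms @ 0 + 3000.0ms (3)
2. 3000.0ms @ 3 + 1000.0ms (1)

note 2 onset = 3b = 3000.0ms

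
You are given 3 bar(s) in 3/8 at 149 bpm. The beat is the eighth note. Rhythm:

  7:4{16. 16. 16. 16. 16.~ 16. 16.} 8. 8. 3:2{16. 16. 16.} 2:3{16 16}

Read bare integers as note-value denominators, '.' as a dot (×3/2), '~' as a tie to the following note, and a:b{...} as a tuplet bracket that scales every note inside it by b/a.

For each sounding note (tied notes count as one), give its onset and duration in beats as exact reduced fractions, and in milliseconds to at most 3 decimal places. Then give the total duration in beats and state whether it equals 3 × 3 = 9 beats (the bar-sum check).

1) 0.0ms=0b +172.579ms=3/7b
2) 172.579ms=3/7b +172.579ms=3/7b
3) 345.158ms=6/7b +172.579ms=3/7b
4) 517.737ms=9/7b +172.579ms=3/7b
5) 690.316ms=12/7b +345.158ms=6/7b
6) 1035.475ms=18/7b +172.579ms=3/7b
7) 1208.054ms=3b +604.027ms=3/2b
8) 1812.081ms=9/2b +604.027ms=3/2b
9) 2416.107ms=6b +201.342ms=1/2b
10) 2617.45ms=13/2b +201.342ms=1/2b
11) 2818.792ms=7b +201.342ms=1/2b
12) 3020.134ms=15/2b +302.013ms=3/4b
13) 3322.148ms=33/4b +302.013ms=3/4b
Σ=9b of 9 (149bpm 3/8) — PASS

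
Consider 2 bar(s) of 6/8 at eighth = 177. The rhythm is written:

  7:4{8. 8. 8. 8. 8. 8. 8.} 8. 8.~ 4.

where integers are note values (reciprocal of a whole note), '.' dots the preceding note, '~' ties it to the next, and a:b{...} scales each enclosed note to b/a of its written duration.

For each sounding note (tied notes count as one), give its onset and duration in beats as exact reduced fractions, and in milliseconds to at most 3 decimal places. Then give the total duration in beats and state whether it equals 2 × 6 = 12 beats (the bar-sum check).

1) 0.0ms=0b +290.557ms=6/7b
2) 290.557ms=6/7b +290.557ms=6/7b
3) 581.114ms=12/7b +290.557ms=6/7b
4) 871.671ms=18/7b +290.557ms=6/7b
5) 1162.228ms=24/7b +290.557ms=6/7b
6) 1452.785ms=30/7b +290.557ms=6/7b
7) 1743.341ms=36/7b +290.557ms=6/7b
8) 2033.898ms=6b +508.475ms=3/2b
9) 2542.373ms=15/2b +1525.424ms=9/2b
Σ=12b of 12 (177bpm 6/8) — PASS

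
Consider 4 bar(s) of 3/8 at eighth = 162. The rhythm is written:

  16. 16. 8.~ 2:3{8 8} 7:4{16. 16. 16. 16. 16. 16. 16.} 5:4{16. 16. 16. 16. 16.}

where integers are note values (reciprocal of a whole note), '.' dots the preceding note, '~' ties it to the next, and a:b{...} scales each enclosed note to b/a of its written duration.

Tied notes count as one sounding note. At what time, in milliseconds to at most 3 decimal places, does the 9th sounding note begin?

note 9 onset = 54/7b = 2857.143ms

1. 0.0ms @ 0 + 277.778ms (3/4)
2. 277.778ms @ 3/4 + 277.778ms (3/4)
3. 555.556ms @ 3/2 + 1111.111ms (3)
4. 1666.667ms @ 9/2 + 555.556ms (3/2)
5. 2222.222ms @ 6 + 158.73ms (3/7)
6. 2380.952ms @ 45/7 + 158.73ms (3/7)
7. 2539.683ms @ 48/7 + 158.73ms (3/7)
8. 2698.413ms @ 51/7 + 158.73ms (3/7)
9. 2857.143ms @ 54/7 + 158.73ms (3/7)
10. 3015.873ms @ 57/7 + 158.73ms (3/7)
11. 3174.603ms @ 60/7 + 158.73ms (3/7)
12. 3333.333ms @ 9 + 222.222ms (3/5)
13. 3555.556ms @ 48/5 + 222.222ms (3/5)
14. 3777.778ms @ 51/5 + 222.222ms (3/5)
15. 4000.0ms @ 54/5 + 222.222ms (3/5)
16. 4222.222ms @ 57/5 + 222.222ms (3/5)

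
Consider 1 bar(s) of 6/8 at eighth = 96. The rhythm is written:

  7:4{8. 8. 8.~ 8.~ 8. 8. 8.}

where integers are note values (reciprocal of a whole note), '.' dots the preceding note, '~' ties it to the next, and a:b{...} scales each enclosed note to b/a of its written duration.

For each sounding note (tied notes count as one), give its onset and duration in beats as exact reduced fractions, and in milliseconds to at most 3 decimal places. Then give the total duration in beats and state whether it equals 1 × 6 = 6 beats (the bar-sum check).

1) 0.0ms=0b +535.714ms=6/7b
2) 535.714ms=6/7b +535.714ms=6/7b
3) 1071.429ms=12/7b +1607.143ms=18/7b
4) 2678.571ms=30/7b +535.714ms=6/7b
5) 3214.286ms=36/7b +535.714ms=6/7b
Σ=6b of 6 (96bpm 6/8) — PASS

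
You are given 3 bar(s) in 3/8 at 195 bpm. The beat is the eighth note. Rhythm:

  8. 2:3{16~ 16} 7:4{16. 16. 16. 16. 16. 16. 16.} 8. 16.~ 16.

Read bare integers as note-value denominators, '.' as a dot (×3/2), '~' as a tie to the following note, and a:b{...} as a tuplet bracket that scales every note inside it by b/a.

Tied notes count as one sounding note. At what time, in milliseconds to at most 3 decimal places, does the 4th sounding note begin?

1. 0.0ms @ 0 + 461.538ms (3/2)
2. 461.538ms @ 3/2 + 461.538ms (3/2)
3. 923.077ms @ 3 + 131.868ms (3/7)
4. 1054.945ms @ 24/7 + 131.868ms (3/7)
5. 1186.813ms @ 27/7 + 131.868ms (3/7)
6. 1318.681ms @ 30/7 + 131.868ms (3/7)
7. 1450.549ms @ 33/7 + 131.868ms (3/7)
8. 1582.418ms @ 36/7 + 131.868ms (3/7)
9. 1714.286ms @ 39/7 + 131.868ms (3/7)
10. 1846.154ms @ 6 + 461.538ms (3/2)
11. 2307.692ms @ 15/2 + 461.538ms (3/2)

note 4 onset = 24/7b = 1054.945ms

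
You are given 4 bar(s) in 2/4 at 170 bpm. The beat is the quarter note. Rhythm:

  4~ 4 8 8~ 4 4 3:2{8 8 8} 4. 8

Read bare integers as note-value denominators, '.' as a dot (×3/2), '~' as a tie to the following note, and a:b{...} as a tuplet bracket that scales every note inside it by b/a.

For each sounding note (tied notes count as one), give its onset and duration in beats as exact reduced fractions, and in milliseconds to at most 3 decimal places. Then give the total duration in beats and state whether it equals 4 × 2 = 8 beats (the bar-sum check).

1) 0.0ms=0b +705.882ms=2b
2) 705.882ms=2b +176.471ms=1/2b
3) 882.353ms=5/2b +529.412ms=3/2b
4) 1411.765ms=4b +352.941ms=1b
5) 1764.706ms=5b +117.647ms=1/3b
6) 1882.353ms=16/3b +117.647ms=1/3b
7) 2000.0ms=17/3b +117.647ms=1/3b
8) 2117.647ms=6b +529.412ms=3/2b
9) 2647.059ms=15/2b +176.471ms=1/2b
Σ=8b of 8 (170bpm 2/4) — PASS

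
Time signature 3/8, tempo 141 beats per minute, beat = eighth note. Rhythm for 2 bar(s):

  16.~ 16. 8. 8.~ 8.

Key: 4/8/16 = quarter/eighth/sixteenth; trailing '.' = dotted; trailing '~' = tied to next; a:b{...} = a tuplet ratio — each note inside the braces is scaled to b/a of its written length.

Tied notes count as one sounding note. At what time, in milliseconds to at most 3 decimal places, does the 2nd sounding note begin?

1. 0.0ms @ 0 + 638.298ms (3/2)
2. 638.298ms @ 3/2 + 638.298ms (3/2)
3. 1276.596ms @ 3 + 1276.596ms (3)

note 2 onset = 3/2b = 638.298ms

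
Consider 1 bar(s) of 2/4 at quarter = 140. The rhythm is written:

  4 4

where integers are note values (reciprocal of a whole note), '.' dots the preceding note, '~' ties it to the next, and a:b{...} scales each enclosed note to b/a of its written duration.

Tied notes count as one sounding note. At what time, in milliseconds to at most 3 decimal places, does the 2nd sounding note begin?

note 2 onset = 1b = 428.571ms

1. 0.0ms @ 0 + 428.571ms (1)
2. 428.571ms @ 1 + 428.571ms (1)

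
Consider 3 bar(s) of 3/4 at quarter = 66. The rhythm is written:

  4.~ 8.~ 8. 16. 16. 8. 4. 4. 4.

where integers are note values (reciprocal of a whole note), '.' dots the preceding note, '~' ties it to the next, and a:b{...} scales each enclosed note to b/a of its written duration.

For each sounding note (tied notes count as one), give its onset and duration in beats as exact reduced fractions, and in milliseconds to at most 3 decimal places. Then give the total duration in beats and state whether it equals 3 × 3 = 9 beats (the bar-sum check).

1) 0.0ms=0b +2727.273ms=3b
2) 2727.273ms=3b +340.909ms=3/8b
3) 3068.182ms=27/8b +340.909ms=3/8b
4) 3409.091ms=15/4b +681.818ms=3/4b
5) 4090.909ms=9/2b +1363.636ms=3/2b
6) 5454.545ms=6b +1363.636ms=3/2b
7) 6818.182ms=15/2b +1363.636ms=3/2b
Σ=9b of 9 (66bpm 3/4) — PASS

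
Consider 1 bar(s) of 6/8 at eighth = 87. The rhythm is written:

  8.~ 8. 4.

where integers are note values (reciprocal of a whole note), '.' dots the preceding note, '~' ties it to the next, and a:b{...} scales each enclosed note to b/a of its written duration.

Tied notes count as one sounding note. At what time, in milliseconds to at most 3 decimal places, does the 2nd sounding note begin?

1. 0.0ms @ 0 + 2068.966ms (3)
2. 2068.966ms @ 3 + 2068.966ms (3)

note 2 onset = 3b = 2068.966ms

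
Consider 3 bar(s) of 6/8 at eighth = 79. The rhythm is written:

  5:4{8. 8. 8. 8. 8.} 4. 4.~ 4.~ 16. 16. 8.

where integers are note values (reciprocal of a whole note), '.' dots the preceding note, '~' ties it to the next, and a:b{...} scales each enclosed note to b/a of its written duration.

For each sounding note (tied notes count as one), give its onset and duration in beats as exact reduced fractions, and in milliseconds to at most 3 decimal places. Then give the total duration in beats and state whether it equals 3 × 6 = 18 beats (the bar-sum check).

1) 0.0ms=0b +911.392ms=6/5b
2) 911.392ms=6/5b +911.392ms=6/5b
3) 1822.785ms=12/5b +911.392ms=6/5b
4) 2734.177ms=18/5b +911.392ms=6/5b
5) 3645.57ms=24/5b +911.392ms=6/5b
6) 4556.962ms=6b +2278.481ms=3b
7) 6835.443ms=9b +5126.582ms=27/4b
8) 11962.025ms=63/4b +569.62ms=3/4b
9) 12531.646ms=33/2b +1139.241ms=3/2b
Σ=18b of 18 (79bpm 6/8) — PASS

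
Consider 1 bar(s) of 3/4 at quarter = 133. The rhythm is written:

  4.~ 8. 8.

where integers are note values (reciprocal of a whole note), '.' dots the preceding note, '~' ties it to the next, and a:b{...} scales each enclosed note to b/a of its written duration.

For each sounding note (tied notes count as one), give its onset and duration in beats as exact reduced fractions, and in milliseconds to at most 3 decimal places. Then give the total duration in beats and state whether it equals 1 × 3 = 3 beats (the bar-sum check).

1) 0.0ms=0b +1015.038ms=9/4b
2) 1015.038ms=9/4b +338.346ms=3/4b
Σ=3b of 3 (133bpm 3/4) — PASS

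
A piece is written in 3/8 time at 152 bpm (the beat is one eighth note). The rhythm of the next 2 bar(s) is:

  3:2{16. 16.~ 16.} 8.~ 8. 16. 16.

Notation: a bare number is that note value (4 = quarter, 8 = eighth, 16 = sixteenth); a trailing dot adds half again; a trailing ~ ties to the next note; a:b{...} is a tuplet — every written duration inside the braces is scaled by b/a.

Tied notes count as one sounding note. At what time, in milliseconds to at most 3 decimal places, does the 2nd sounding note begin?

1. 0.0ms @ 0 + 197.368ms (1/2)
2. 197.368ms @ 1/2 + 394.737ms (1)
3. 592.105ms @ 3/2 + 1184.211ms (3)
4. 1776.316ms @ 9/2 + 296.053ms (3/4)
5. 2072.368ms @ 21/4 + 296.053ms (3/4)

note 2 onset = 1/2b = 197.368ms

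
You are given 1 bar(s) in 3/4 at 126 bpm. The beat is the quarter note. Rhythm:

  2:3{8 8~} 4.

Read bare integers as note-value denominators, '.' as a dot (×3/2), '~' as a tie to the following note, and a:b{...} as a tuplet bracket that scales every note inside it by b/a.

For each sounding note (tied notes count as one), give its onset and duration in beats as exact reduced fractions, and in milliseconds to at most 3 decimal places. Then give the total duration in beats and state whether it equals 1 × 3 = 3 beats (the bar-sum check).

1) 0.0ms=0b +357.143ms=3/4b
2) 357.143ms=3/4b +1071.429ms=9/4b
Σ=3b of 3 (126bpm 3/4) — PASS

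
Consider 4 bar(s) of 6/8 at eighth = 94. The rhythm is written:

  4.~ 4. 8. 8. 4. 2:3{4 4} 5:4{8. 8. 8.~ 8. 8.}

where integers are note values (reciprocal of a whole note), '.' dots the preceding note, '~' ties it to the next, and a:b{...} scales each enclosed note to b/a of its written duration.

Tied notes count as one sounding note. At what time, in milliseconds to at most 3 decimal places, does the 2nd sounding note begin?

note 2 onset = 6b = 3829.787ms

1. 0.0ms @ 0 + 3829.787ms (6)
2. 3829.787ms @ 6 + 957.447ms (3/2)
3. 4787.234ms @ 15/2 + 957.447ms (3/2)
4. 5744.681ms @ 9 + 1914.894ms (3)
5. 7659.574ms @ 12 + 1914.894ms (3)
6. 9574.468ms @ 15 + 1914.894ms (3)
7. 11489.362ms @ 18 + 765.957ms (6/5)
8. 12255.319ms @ 96/5 + 765.957ms (6/5)
9. 13021.277ms @ 102/5 + 1531.915ms (12/5)
10. 14553.191ms @ 114/5 + 765.957ms (6/5)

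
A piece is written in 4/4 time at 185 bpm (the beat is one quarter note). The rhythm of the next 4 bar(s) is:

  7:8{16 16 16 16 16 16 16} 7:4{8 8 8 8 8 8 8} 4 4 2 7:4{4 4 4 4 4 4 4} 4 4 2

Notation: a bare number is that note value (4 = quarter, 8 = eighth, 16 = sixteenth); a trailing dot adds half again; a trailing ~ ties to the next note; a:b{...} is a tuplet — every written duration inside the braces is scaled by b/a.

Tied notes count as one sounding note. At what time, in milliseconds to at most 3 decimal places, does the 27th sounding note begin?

1. 0.0ms @ 0 + 92.664ms (2/7)
2. 92.664ms @ 2/7 + 92.664ms (2/7)
3. 185.328ms @ 4/7 + 92.664ms (2/7)
4. 277.992ms @ 6/7 + 92.664ms (2/7)
5. 370.656ms @ 8/7 + 92.664ms (2/7)
6. 463.32ms @ 10/7 + 92.664ms (2/7)
7. 555.985ms @ 12/7 + 92.664ms (2/7)
8. 648.649ms @ 2 + 92.664ms (2/7)
9. 741.313ms @ 16/7 + 92.664ms (2/7)
10. 833.977ms @ 18/7 + 92.664ms (2/7)
11. 926.641ms @ 20/7 + 92.664ms (2/7)
12. 1019.305ms @ 22/7 + 92.664ms (2/7)
13. 1111.969ms @ 24/7 + 92.664ms (2/7)
14. 1204.633ms @ 26/7 + 92.664ms (2/7)
15. 1297.297ms @ 4 + 324.324ms (1)
16. 1621.622ms @ 5 + 324.324ms (1)
17. 1945.946ms @ 6 + 648.649ms (2)
18. 2594.595ms @ 8 + 185.328ms (4/7)
19. 2779.923ms @ 60/7 + 185.328ms (4/7)
20. 2965.251ms @ 64/7 + 185.328ms (4/7)
21. 3150.579ms @ 68/7 + 185.328ms (4/7)
22. 3335.907ms @ 72/7 + 185.328ms (4/7)
23. 3521.236ms @ 76/7 + 185.328ms (4/7)
24. 3706.564ms @ 80/7 + 185.328ms (4/7)
25. 3891.892ms @ 12 + 324.324ms (1)
26. 4216.216ms @ 13 + 324.324ms (1)
27. 4540.541ms @ 14 + 648.649ms (2)

note 27 onset = 14b = 4540.541ms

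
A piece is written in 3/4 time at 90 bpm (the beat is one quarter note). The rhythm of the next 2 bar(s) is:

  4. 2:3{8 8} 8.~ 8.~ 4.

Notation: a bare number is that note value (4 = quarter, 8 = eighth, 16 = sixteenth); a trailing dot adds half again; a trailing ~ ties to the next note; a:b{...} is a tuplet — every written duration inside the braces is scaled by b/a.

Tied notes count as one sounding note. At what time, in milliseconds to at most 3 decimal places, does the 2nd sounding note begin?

note 2 onset = 3/2b = 1000.0ms

1. 0.0ms @ 0 + 1000.0ms (3/2)
2. 1000.0ms @ 3/2 + 500.0ms (3/4)
3. 1500.0ms @ 9/4 + 500.0ms (3/4)
4. 2000.0ms @ 3 + 2000.0ms (3)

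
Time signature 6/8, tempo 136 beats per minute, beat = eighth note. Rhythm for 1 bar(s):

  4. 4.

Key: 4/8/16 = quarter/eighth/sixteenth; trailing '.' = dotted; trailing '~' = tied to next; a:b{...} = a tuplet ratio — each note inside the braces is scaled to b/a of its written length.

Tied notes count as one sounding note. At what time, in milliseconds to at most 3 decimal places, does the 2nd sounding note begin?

1. 0.0ms @ 0 + 1323.529ms (3)
2. 1323.529ms @ 3 + 1323.529ms (3)

note 2 onset = 3b = 1323.529ms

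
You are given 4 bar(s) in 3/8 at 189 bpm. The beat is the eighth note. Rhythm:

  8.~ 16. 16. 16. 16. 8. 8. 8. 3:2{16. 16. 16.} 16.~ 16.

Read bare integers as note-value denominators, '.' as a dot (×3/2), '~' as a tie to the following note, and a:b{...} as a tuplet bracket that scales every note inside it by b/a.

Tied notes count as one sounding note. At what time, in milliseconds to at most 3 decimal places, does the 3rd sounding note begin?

1. 0.0ms @ 0 + 714.286ms (9/4)
2. 714.286ms @ 9/4 + 238.095ms (3/4)
3. 952.381ms @ 3 + 238.095ms (3/4)
4. 1190.476ms @ 15/4 + 238.095ms (3/4)
5. 1428.571ms @ 9/2 + 476.19ms (3/2)
6. 1904.762ms @ 6 + 476.19ms (3/2)
7. 2380.952ms @ 15/2 + 476.19ms (3/2)
8. 2857.143ms @ 9 + 158.73ms (1/2)
9. 3015.873ms @ 19/2 + 158.73ms (1/2)
10. 3174.603ms @ 10 + 158.73ms (1/2)
11. 3333.333ms @ 21/2 + 476.19ms (3/2)

note 3 onset = 3b = 952.381ms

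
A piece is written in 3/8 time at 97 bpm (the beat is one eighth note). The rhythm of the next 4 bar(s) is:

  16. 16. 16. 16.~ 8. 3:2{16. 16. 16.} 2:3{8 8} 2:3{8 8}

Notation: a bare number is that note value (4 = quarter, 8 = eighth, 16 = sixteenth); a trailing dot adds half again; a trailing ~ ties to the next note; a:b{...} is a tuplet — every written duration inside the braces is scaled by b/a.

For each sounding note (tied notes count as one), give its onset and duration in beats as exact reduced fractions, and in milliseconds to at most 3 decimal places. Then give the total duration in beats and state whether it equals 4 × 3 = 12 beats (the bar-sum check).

1) 0.0ms=0b +463.918ms=3/4b
2) 463.918ms=3/4b +463.918ms=3/4b
3) 927.835ms=3/2b +463.918ms=3/4b
4) 1391.753ms=9/4b +1391.753ms=9/4b
5) 2783.505ms=9/2b +309.278ms=1/2b
6) 3092.784ms=5b +309.278ms=1/2b
7) 3402.062ms=11/2b +309.278ms=1/2b
8) 3711.34ms=6b +927.835ms=3/2b
9) 4639.175ms=15/2b +927.835ms=3/2b
10) 5567.01ms=9b +927.835ms=3/2b
11) 6494.845ms=21/2b +927.835ms=3/2b
Σ=12b of 12 (97bpm 3/8) — PASS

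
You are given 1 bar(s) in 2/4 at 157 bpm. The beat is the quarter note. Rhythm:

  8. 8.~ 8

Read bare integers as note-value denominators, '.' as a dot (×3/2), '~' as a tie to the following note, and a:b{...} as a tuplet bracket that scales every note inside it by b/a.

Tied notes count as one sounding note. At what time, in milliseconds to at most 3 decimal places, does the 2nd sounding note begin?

note 2 onset = 3/4b = 286.624ms

1. 0.0ms @ 0 + 286.624ms (3/4)
2. 286.624ms @ 3/4 + 477.707ms (5/4)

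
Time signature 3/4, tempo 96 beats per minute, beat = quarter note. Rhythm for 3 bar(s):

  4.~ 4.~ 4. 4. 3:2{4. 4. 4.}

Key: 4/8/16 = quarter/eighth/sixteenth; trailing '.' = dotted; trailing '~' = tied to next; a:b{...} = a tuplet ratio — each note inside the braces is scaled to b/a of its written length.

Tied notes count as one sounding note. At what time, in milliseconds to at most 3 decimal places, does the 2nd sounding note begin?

1. 0.0ms @ 0 + 2812.5ms (9/2)
2. 2812.5ms @ 9/2 + 937.5ms (3/2)
3. 3750.0ms @ 6 + 625.0ms (1)
4. 4375.0ms @ 7 + 625.0ms (1)
5. 5000.0ms @ 8 + 625.0ms (1)

note 2 onset = 9/2b = 2812.5ms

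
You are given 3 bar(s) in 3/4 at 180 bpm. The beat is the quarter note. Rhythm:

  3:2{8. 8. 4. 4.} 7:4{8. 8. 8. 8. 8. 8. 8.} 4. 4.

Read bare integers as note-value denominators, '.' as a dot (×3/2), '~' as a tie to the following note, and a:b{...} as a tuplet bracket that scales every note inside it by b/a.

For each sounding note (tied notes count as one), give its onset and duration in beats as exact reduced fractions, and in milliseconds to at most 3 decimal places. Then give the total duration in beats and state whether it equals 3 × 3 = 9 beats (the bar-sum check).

1) 0.0ms=0b +166.667ms=1/2b
2) 166.667ms=1/2b +166.667ms=1/2b
3) 333.333ms=1b +333.333ms=1b
4) 666.667ms=2b +333.333ms=1b
5) 1000.0ms=3b +142.857ms=3/7b
6) 1142.857ms=24/7b +142.857ms=3/7b
7) 1285.714ms=27/7b +142.857ms=3/7b
8) 1428.571ms=30/7b +142.857ms=3/7b
9) 1571.429ms=33/7b +142.857ms=3/7b
10) 1714.286ms=36/7b +142.857ms=3/7b
11) 1857.143ms=39/7b +142.857ms=3/7b
12) 2000.0ms=6b +500.0ms=3/2b
13) 2500.0ms=15/2b +500.0ms=3/2b
Σ=9b of 9 (180bpm 3/4) — PASS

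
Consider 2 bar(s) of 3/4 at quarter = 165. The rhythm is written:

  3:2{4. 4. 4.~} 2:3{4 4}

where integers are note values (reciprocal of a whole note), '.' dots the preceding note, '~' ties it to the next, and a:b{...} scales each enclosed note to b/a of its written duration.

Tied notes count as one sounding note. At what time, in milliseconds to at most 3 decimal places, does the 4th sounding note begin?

1. 0.0ms @ 0 + 363.636ms (1)
2. 363.636ms @ 1 + 363.636ms (1)
3. 727.273ms @ 2 + 909.091ms (5/2)
4. 1636.364ms @ 9/2 + 545.455ms (3/2)

note 4 onset = 9/2b = 1636.364ms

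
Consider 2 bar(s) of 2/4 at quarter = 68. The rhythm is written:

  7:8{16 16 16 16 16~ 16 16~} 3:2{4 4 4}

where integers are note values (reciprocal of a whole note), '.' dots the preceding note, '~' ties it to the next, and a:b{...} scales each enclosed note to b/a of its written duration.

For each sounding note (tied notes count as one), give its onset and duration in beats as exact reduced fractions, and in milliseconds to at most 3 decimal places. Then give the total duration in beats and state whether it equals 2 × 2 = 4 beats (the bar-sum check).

1) 0.0ms=0b +252.101ms=2/7b
2) 252.101ms=2/7b +252.101ms=2/7b
3) 504.202ms=4/7b +252.101ms=2/7b
4) 756.303ms=6/7b +252.101ms=2/7b
5) 1008.403ms=8/7b +504.202ms=4/7b
6) 1512.605ms=12/7b +840.336ms=20/21b
7) 2352.941ms=8/3b +588.235ms=2/3b
8) 2941.176ms=10/3b +588.235ms=2/3b
Σ=4b of 4 (68bpm 2/4) — PASS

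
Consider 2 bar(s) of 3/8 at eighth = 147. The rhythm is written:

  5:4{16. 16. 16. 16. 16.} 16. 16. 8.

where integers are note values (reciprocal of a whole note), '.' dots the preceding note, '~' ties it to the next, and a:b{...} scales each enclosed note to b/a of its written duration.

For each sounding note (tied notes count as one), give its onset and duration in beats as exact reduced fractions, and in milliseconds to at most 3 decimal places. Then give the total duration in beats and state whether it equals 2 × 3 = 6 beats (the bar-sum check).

1) 0.0ms=0b +244.898ms=3/5b
2) 244.898ms=3/5b +244.898ms=3/5b
3) 489.796ms=6/5b +244.898ms=3/5b
4) 734.694ms=9/5b +244.898ms=3/5b
5) 979.592ms=12/5b +244.898ms=3/5b
6) 1224.49ms=3b +306.122ms=3/4b
7) 1530.612ms=15/4b +306.122ms=3/4b
8) 1836.735ms=9/2b +612.245ms=3/2b
Σ=6b of 6 (147bpm 3/8) — PASS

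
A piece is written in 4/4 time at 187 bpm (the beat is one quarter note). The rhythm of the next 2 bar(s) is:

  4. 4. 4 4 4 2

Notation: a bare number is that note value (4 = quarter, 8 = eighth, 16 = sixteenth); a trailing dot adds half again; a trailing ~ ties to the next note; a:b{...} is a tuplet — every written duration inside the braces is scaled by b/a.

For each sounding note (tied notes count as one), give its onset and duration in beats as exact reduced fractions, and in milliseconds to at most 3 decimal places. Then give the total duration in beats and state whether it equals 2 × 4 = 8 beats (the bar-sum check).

1) 0.0ms=0b +481.283ms=3/2b
2) 481.283ms=3/2b +481.283ms=3/2b
3) 962.567ms=3b +320.856ms=1b
4) 1283.422ms=4b +320.856ms=1b
5) 1604.278ms=5b +320.856ms=1b
6) 1925.134ms=6b +641.711ms=2b
Σ=8b of 8 (187bpm 4/4) — PASS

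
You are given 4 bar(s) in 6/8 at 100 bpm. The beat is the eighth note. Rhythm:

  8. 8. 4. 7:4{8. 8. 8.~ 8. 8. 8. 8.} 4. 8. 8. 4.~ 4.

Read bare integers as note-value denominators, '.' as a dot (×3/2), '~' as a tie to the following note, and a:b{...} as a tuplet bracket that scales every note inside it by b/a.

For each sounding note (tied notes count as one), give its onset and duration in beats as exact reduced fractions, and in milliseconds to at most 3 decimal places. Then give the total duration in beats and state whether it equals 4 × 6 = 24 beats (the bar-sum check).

1) 0.0ms=0b +900.0ms=3/2b
2) 900.0ms=3/2b +900.0ms=3/2b
3) 1800.0ms=3b +1800.0ms=3b
4) 3600.0ms=6b +514.286ms=6/7b
5) 4114.286ms=48/7b +514.286ms=6/7b
6) 4628.571ms=54/7b +1028.571ms=12/7b
7) 5657.143ms=66/7b +514.286ms=6/7b
8) 6171.429ms=72/7b +514.286ms=6/7b
9) 6685.714ms=78/7b +514.286ms=6/7b
10) 7200.0ms=12b +1800.0ms=3b
11) 9000.0ms=15b +900.0ms=3/2b
12) 9900.0ms=33/2b +900.0ms=3/2b
13) 10800.0ms=18b +3600.0ms=6b
Σ=24b of 24 (100bpm 6/8) — PASS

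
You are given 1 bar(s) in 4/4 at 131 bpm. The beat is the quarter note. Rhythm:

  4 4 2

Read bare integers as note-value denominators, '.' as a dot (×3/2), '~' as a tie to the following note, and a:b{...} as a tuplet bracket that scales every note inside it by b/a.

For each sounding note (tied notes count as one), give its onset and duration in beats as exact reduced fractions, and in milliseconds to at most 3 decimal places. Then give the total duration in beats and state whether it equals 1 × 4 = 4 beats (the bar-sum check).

1) 0.0ms=0b +458.015ms=1b
2) 458.015ms=1b +458.015ms=1b
3) 916.031ms=2b +916.031ms=2b
Σ=4b of 4 (131bpm 4/4) — PASS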